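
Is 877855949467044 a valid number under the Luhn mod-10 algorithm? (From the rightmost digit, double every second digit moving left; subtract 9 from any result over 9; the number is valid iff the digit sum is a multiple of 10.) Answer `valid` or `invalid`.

From the right, keep odd positions and double even positions (subtract 9 from any doubled value over 9):
  doubled (positions 2,4,...): 8 5 8 8 1 7 5 → sum 42
  kept (positions 1,3,...): 4 0 6 9 9 5 7 8 → sum 48
Total = 90.
90 mod 10 = 0, so the number is valid.

valid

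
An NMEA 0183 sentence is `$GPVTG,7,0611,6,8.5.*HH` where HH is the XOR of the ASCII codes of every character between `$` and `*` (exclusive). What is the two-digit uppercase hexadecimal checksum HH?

XOR the ASCII codes of the payload characters:
  'G' = 0x47 → acc = 0x47
  'P' = 0x50 → acc = 0x17
  'V' = 0x56 → acc = 0x41
  'T' = 0x54 → acc = 0x15
  'G' = 0x47 → acc = 0x52
  ',' = 0x2C → acc = 0x7E
  '7' = 0x37 → acc = 0x49
  ',' = 0x2C → acc = 0x65
  '0' = 0x30 → acc = 0x55
  '6' = 0x36 → acc = 0x63
  '1' = 0x31 → acc = 0x52
  '1' = 0x31 → acc = 0x63
  ',' = 0x2C → acc = 0x4F
  '6' = 0x36 → acc = 0x79
  ',' = 0x2C → acc = 0x55
  '8' = 0x38 → acc = 0x6D
  '.' = 0x2E → acc = 0x43
  '5' = 0x35 → acc = 0x76
  '.' = 0x2E → acc = 0x58
Checksum = 0x58.

58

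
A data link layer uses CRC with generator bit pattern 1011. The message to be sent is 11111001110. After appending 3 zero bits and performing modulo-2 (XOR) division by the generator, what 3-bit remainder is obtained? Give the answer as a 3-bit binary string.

111

Append 3 zeros: 11111001110000. Divide by 1011 (XOR where the leading bit is 1):
  pos 0: 1111 XOR 1011 = 0100
  pos 1: 1001 XOR 1011 = 0010
  pos 3: 1000 XOR 1011 = 0011
  pos 5: 1111 XOR 1011 = 0100
  pos 6: 1001 XOR 1011 = 0010
  pos 8: 1000 XOR 1011 = 0011
  pos 10: 1100 XOR 1011 = 0111
Remainder (last 3 bits) = 111. This is the CRC / FCS.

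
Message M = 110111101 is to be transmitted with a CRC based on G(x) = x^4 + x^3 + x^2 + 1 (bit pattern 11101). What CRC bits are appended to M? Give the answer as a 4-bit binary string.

1110

Append 4 zeros: 1101111010000. Divide by 11101 (XOR where the leading bit is 1):
  pos 0: 11011 XOR 11101 = 00110
  pos 2: 11011 XOR 11101 = 00110
  pos 4: 11001 XOR 11101 = 00100
  pos 6: 10000 XOR 11101 = 01101
  pos 7: 11010 XOR 11101 = 00111
Remainder (last 4 bits) = 1110. This is the CRC / FCS.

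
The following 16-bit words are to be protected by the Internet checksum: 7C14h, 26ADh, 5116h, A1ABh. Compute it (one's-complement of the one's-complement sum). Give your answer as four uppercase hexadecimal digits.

One's-complement addition (fold any carry out of bit 15 back into bit 0):
  0x7C14 + 0x26AD = 0x0A2C1
  0xA2C1 + 0x5116 = 0x0F3D7
  0xF3D7 + 0xA1AB = 0x19582 → wrap carry → 0x9583
One's-complement sum = 0x9583.
Checksum = ~0x9583 & 0xFFFF = 0x6A7C.

6A7C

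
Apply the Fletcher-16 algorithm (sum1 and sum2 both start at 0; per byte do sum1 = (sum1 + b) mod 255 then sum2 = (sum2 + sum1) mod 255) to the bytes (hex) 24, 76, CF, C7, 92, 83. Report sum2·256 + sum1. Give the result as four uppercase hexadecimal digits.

6848

Running sums (mod 255):
  after byte 0 (24): sum1=36, sum2=36
  after byte 1 (76): sum1=154, sum2=190
  after byte 2 (CF): sum1=106, sum2=41
  after byte 3 (C7): sum1=50, sum2=91
  after byte 4 (92): sum1=196, sum2=32
  after byte 5 (83): sum1=72, sum2=104
Checksum = sum2·256 + sum1 = 104·256 + 72 = 26696 = 0x6848.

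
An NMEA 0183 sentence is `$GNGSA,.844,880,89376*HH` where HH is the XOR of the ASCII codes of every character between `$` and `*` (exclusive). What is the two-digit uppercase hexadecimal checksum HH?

65

XOR the ASCII codes of the payload characters:
  'G' = 0x47 → acc = 0x47
  'N' = 0x4E → acc = 0x09
  'G' = 0x47 → acc = 0x4E
  'S' = 0x53 → acc = 0x1D
  'A' = 0x41 → acc = 0x5C
  ',' = 0x2C → acc = 0x70
  '.' = 0x2E → acc = 0x5E
  '8' = 0x38 → acc = 0x66
  '4' = 0x34 → acc = 0x52
  '4' = 0x34 → acc = 0x66
  ',' = 0x2C → acc = 0x4A
  '8' = 0x38 → acc = 0x72
  '8' = 0x38 → acc = 0x4A
  '0' = 0x30 → acc = 0x7A
  ',' = 0x2C → acc = 0x56
  '8' = 0x38 → acc = 0x6E
  '9' = 0x39 → acc = 0x57
  '3' = 0x33 → acc = 0x64
  '7' = 0x37 → acc = 0x53
  '6' = 0x36 → acc = 0x65
Checksum = 0x65.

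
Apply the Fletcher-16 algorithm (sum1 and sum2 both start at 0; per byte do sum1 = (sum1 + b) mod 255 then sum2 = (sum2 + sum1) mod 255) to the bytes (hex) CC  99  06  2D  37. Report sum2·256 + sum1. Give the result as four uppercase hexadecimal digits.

0AD0

Running sums (mod 255):
  after byte 0 (CC): sum1=204, sum2=204
  after byte 1 (99): sum1=102, sum2=51
  after byte 2 (06): sum1=108, sum2=159
  after byte 3 (2D): sum1=153, sum2=57
  after byte 4 (37): sum1=208, sum2=10
Checksum = sum2·256 + sum1 = 10·256 + 208 = 2768 = 0x0AD0.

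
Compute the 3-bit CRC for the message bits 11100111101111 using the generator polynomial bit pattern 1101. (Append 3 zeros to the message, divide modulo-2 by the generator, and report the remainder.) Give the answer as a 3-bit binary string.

Append 3 zeros: 11100111101111000. Divide by 1101 (XOR where the leading bit is 1):
  pos 0: 1110 XOR 1101 = 0011
  pos 2: 1101 XOR 1101 = 0000
  pos 6: 1110 XOR 1101 = 0011
  pos 8: 1111 XOR 1101 = 0010
  pos 10: 1011 XOR 1101 = 0110
  pos 11: 1100 XOR 1101 = 0001
Remainder (last 3 bits) = 100. This is the CRC / FCS.

100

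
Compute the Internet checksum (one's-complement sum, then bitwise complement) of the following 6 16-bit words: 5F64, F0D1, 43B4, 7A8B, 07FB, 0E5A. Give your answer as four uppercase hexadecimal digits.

DB34

One's-complement addition (fold any carry out of bit 15 back into bit 0):
  0x5F64 + 0xF0D1 = 0x15035 → wrap carry → 0x5036
  0x5036 + 0x43B4 = 0x093EA
  0x93EA + 0x7A8B = 0x10E75 → wrap carry → 0x0E76
  0x0E76 + 0x07FB = 0x01671
  0x1671 + 0x0E5A = 0x024CB
One's-complement sum = 0x24CB.
Checksum = ~0x24CB & 0xFFFF = 0xDB34.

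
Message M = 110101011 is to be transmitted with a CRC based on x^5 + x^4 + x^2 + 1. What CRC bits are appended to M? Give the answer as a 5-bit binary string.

Append 5 zeros: 11010101100000. Divide by 110101 (XOR where the leading bit is 1):
  pos 0: 110101 XOR 110101 = 000000
  pos 7: 110000 XOR 110101 = 000101
Remainder (last 5 bits) = 01010. This is the CRC / FCS.

01010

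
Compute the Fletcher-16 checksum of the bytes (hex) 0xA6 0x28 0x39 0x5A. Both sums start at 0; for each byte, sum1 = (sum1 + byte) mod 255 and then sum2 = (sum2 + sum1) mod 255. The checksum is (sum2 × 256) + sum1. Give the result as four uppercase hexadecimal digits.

Running sums (mod 255):
  after byte 0 (0xA6): sum1=166, sum2=166
  after byte 1 (0x28): sum1=206, sum2=117
  after byte 2 (0x39): sum1=8, sum2=125
  after byte 3 (0x5A): sum1=98, sum2=223
Checksum = sum2·256 + sum1 = 223·256 + 98 = 57186 = 0xDF62.

DF62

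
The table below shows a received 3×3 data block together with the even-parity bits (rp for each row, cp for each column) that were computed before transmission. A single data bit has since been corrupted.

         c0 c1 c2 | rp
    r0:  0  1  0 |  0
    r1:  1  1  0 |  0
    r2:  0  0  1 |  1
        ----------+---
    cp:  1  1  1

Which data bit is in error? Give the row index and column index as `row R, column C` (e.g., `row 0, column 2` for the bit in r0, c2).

Recompute each row's even parity and compare to rp:
  r0: data parity 1, sent rp 0 → mismatch
  r1: data parity 0, sent rp 0 → ok
  r2: data parity 1, sent rp 1 → ok
Recompute each column's even parity and compare to cp:
  c0: data parity 1, sent cp 1 → ok
  c1: data parity 0, sent cp 1 → mismatch
  c2: data parity 1, sent cp 1 → ok
Exactly one row (r0) and one column (c1) fail → the flipped bit is at their intersection.

row 0, column 1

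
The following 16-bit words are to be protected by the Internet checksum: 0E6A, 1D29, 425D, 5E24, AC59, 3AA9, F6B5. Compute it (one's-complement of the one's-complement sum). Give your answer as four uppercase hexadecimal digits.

One's-complement addition (fold any carry out of bit 15 back into bit 0):
  0x0E6A + 0x1D29 = 0x02B93
  0x2B93 + 0x425D = 0x06DF0
  0x6DF0 + 0x5E24 = 0x0CC14
  0xCC14 + 0xAC59 = 0x1786D → wrap carry → 0x786E
  0x786E + 0x3AA9 = 0x0B317
  0xB317 + 0xF6B5 = 0x1A9CC → wrap carry → 0xA9CD
One's-complement sum = 0xA9CD.
Checksum = ~0xA9CD & 0xFFFF = 0x5632.

5632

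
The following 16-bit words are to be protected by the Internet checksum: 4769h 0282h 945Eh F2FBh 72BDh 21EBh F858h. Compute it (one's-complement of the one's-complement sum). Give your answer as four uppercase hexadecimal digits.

A1B8

One's-complement addition (fold any carry out of bit 15 back into bit 0):
  0x4769 + 0x0282 = 0x049EB
  0x49EB + 0x945E = 0x0DE49
  0xDE49 + 0xF2FB = 0x1D144 → wrap carry → 0xD145
  0xD145 + 0x72BD = 0x14402 → wrap carry → 0x4403
  0x4403 + 0x21EB = 0x065EE
  0x65EE + 0xF858 = 0x15E46 → wrap carry → 0x5E47
One's-complement sum = 0x5E47.
Checksum = ~0x5E47 & 0xFFFF = 0xA1B8.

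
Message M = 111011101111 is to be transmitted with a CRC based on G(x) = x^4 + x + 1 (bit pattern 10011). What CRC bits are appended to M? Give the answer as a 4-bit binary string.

Append 4 zeros: 1110111011110000. Divide by 10011 (XOR where the leading bit is 1):
  pos 0: 11101 XOR 10011 = 01110
  pos 1: 11101 XOR 10011 = 01110
  pos 2: 11101 XOR 10011 = 01110
  pos 3: 11100 XOR 10011 = 01111
  pos 4: 11111 XOR 10011 = 01100
  pos 5: 11001 XOR 10011 = 01010
  pos 6: 10101 XOR 10011 = 00110
  pos 8: 11010 XOR 10011 = 01001
  pos 9: 10010 XOR 10011 = 00001
Remainder (last 4 bits) = 0100. This is the CRC / FCS.

0100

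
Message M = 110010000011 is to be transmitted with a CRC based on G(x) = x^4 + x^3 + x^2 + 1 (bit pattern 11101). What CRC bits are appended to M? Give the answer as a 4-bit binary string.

0100

Append 4 zeros: 1100100000110000. Divide by 11101 (XOR where the leading bit is 1):
  pos 0: 11001 XOR 11101 = 00100
  pos 2: 10000 XOR 11101 = 01101
  pos 3: 11010 XOR 11101 = 00111
  pos 5: 11100 XOR 11101 = 00001
  pos 9: 11100 XOR 11101 = 00001
Remainder (last 4 bits) = 0100. This is the CRC / FCS.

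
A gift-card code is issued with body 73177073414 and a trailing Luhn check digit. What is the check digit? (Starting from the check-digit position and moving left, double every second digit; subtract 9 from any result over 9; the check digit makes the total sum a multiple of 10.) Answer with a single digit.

3

Partial digits right→left: 4 1 4 3 7 0 7 7 1 3 7
Double every second digit counting from the check-digit position (so the 1st, 3rd, 5th, ... of the partial from the right).
  doubled (with −9 where >9): 8 8 5 5 2 5 → sum 33
  kept as-is: 1 3 0 7 3 → sum 14
Total = 33 + 14 = 47.
Check digit = (10 − (47 mod 10)) mod 10 = 3.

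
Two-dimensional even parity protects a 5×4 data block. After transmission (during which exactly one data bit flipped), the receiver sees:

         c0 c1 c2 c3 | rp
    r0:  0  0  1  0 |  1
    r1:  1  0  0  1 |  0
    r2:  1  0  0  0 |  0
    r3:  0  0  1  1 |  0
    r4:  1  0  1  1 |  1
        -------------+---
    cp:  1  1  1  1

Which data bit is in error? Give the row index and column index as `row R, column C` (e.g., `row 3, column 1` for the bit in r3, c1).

Recompute each row's even parity and compare to rp:
  r0: data parity 1, sent rp 1 → ok
  r1: data parity 0, sent rp 0 → ok
  r2: data parity 1, sent rp 0 → mismatch
  r3: data parity 0, sent rp 0 → ok
  r4: data parity 1, sent rp 1 → ok
Recompute each column's even parity and compare to cp:
  c0: data parity 1, sent cp 1 → ok
  c1: data parity 0, sent cp 1 → mismatch
  c2: data parity 1, sent cp 1 → ok
  c3: data parity 1, sent cp 1 → ok
Exactly one row (r2) and one column (c1) fail → the flipped bit is at their intersection.

row 2, column 1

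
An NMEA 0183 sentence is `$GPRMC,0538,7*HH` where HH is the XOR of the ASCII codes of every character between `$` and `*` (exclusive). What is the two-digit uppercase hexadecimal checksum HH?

72

XOR the ASCII codes of the payload characters:
  'G' = 0x47 → acc = 0x47
  'P' = 0x50 → acc = 0x17
  'R' = 0x52 → acc = 0x45
  'M' = 0x4D → acc = 0x08
  'C' = 0x43 → acc = 0x4B
  ',' = 0x2C → acc = 0x67
  '0' = 0x30 → acc = 0x57
  '5' = 0x35 → acc = 0x62
  '3' = 0x33 → acc = 0x51
  '8' = 0x38 → acc = 0x69
  ',' = 0x2C → acc = 0x45
  '7' = 0x37 → acc = 0x72
Checksum = 0x72.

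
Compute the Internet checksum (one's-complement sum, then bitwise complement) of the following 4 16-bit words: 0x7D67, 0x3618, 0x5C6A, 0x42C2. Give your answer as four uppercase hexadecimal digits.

One's-complement addition (fold any carry out of bit 15 back into bit 0):
  0x7D67 + 0x3618 = 0x0B37F
  0xB37F + 0x5C6A = 0x10FE9 → wrap carry → 0x0FEA
  0x0FEA + 0x42C2 = 0x052AC
One's-complement sum = 0x52AC.
Checksum = ~0x52AC & 0xFFFF = 0xAD53.

AD53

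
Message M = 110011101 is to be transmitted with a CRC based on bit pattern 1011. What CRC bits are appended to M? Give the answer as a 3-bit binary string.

101

Append 3 zeros: 110011101000. Divide by 1011 (XOR where the leading bit is 1):
  pos 0: 1100 XOR 1011 = 0111
  pos 1: 1111 XOR 1011 = 0100
  pos 2: 1001 XOR 1011 = 0010
  pos 4: 1010 XOR 1011 = 0001
  pos 7: 1100 XOR 1011 = 0111
  pos 8: 1110 XOR 1011 = 0101
Remainder (last 3 bits) = 101. This is the CRC / FCS.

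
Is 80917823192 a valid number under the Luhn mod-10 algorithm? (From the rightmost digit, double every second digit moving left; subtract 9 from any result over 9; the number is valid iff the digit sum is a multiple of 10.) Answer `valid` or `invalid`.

From the right, keep odd positions and double even positions (subtract 9 from any doubled value over 9):
  doubled (positions 2,4,...): 9 6 7 2 0 → sum 24
  kept (positions 1,3,...): 2 1 2 7 9 8 → sum 29
Total = 53.
53 mod 10 = 3, so the number is invalid.

invalid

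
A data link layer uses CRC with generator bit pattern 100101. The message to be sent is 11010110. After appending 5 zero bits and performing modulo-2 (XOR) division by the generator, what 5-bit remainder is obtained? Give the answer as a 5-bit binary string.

Append 5 zeros: 1101011000000. Divide by 100101 (XOR where the leading bit is 1):
  pos 0: 110101 XOR 100101 = 010000
  pos 1: 100001 XOR 100101 = 000100
  pos 4: 100000 XOR 100101 = 000101
  pos 7: 101000 XOR 100101 = 001101
Remainder (last 5 bits) = 01101. This is the CRC / FCS.

01101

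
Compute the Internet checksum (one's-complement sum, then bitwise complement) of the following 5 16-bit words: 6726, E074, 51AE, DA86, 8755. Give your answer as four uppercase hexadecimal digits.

04DA

One's-complement addition (fold any carry out of bit 15 back into bit 0):
  0x6726 + 0xE074 = 0x1479A → wrap carry → 0x479B
  0x479B + 0x51AE = 0x09949
  0x9949 + 0xDA86 = 0x173CF → wrap carry → 0x73D0
  0x73D0 + 0x8755 = 0x0FB25
One's-complement sum = 0xFB25.
Checksum = ~0xFB25 & 0xFFFF = 0x04DA.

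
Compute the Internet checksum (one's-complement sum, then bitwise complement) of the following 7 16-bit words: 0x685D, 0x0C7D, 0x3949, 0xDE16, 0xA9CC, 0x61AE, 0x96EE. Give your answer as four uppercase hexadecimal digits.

D15B

One's-complement addition (fold any carry out of bit 15 back into bit 0):
  0x685D + 0x0C7D = 0x074DA
  0x74DA + 0x3949 = 0x0AE23
  0xAE23 + 0xDE16 = 0x18C39 → wrap carry → 0x8C3A
  0x8C3A + 0xA9CC = 0x13606 → wrap carry → 0x3607
  0x3607 + 0x61AE = 0x097B5
  0x97B5 + 0x96EE = 0x12EA3 → wrap carry → 0x2EA4
One's-complement sum = 0x2EA4.
Checksum = ~0x2EA4 & 0xFFFF = 0xD15B.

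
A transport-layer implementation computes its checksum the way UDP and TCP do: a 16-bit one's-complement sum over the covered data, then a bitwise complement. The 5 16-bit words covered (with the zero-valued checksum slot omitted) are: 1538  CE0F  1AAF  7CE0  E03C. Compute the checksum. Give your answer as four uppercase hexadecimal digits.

One's-complement addition (fold any carry out of bit 15 back into bit 0):
  0x1538 + 0xCE0F = 0x0E347
  0xE347 + 0x1AAF = 0x0FDF6
  0xFDF6 + 0x7CE0 = 0x17AD6 → wrap carry → 0x7AD7
  0x7AD7 + 0xE03C = 0x15B13 → wrap carry → 0x5B14
One's-complement sum = 0x5B14.
Checksum = ~0x5B14 & 0xFFFF = 0xA4EB.

A4EB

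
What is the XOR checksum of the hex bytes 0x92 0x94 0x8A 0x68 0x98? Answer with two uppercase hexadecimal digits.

7C

XOR the bytes together:
  start with 0x92
  0x92 ⊕ 0x94 = 0x06
  0x06 ⊕ 0x8A = 0x8C
  0x8C ⊕ 0x68 = 0xE4
  0xE4 ⊕ 0x98 = 0x7C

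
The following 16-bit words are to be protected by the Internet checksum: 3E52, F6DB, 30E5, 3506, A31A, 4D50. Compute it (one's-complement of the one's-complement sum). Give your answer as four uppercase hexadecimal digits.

747B

One's-complement addition (fold any carry out of bit 15 back into bit 0):
  0x3E52 + 0xF6DB = 0x1352D → wrap carry → 0x352E
  0x352E + 0x30E5 = 0x06613
  0x6613 + 0x3506 = 0x09B19
  0x9B19 + 0xA31A = 0x13E33 → wrap carry → 0x3E34
  0x3E34 + 0x4D50 = 0x08B84
One's-complement sum = 0x8B84.
Checksum = ~0x8B84 & 0xFFFF = 0x747B.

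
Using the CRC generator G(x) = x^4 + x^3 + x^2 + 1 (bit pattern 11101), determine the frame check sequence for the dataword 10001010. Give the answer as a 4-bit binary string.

1011

Append 4 zeros: 100010100000. Divide by 11101 (XOR where the leading bit is 1):
  pos 0: 10001 XOR 11101 = 01100
  pos 1: 11000 XOR 11101 = 00101
  pos 3: 10110 XOR 11101 = 01011
  pos 4: 10110 XOR 11101 = 01011
  pos 5: 10110 XOR 11101 = 01011
  pos 6: 10110 XOR 11101 = 01011
  pos 7: 10110 XOR 11101 = 01011
Remainder (last 4 bits) = 1011. This is the CRC / FCS.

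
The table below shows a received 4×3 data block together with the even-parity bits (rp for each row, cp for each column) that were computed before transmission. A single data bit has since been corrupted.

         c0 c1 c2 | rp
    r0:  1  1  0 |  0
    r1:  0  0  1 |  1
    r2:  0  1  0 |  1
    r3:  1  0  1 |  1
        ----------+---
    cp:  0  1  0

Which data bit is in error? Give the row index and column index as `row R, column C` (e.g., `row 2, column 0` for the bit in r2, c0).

Recompute each row's even parity and compare to rp:
  r0: data parity 0, sent rp 0 → ok
  r1: data parity 1, sent rp 1 → ok
  r2: data parity 1, sent rp 1 → ok
  r3: data parity 0, sent rp 1 → mismatch
Recompute each column's even parity and compare to cp:
  c0: data parity 0, sent cp 0 → ok
  c1: data parity 0, sent cp 1 → mismatch
  c2: data parity 0, sent cp 0 → ok
Exactly one row (r3) and one column (c1) fail → the flipped bit is at their intersection.

row 3, column 1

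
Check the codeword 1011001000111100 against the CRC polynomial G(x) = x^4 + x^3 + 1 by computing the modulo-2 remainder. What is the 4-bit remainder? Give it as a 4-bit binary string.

1111

Modulo-2 division of 1011001000111100 by 11001:
  pos 0: 10110 XOR 11001 = 01111
  pos 1: 11110 XOR 11001 = 00111
  pos 3: 11110 XOR 11001 = 00111
  pos 5: 11100 XOR 11001 = 00101
  pos 7: 10111 XOR 11001 = 01110
  pos 8: 11101 XOR 11001 = 00100
  pos 10: 10010 XOR 11001 = 01011
  pos 11: 10110 XOR 11001 = 01111
Remainder = 1111 (nonzero — an error is detected).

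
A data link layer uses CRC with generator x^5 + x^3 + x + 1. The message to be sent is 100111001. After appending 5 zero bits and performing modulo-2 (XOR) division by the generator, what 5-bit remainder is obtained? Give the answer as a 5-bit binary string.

Append 5 zeros: 10011100100000. Divide by 101011 (XOR where the leading bit is 1):
  pos 0: 100111 XOR 101011 = 001100
  pos 2: 110000 XOR 101011 = 011011
  pos 3: 110111 XOR 101011 = 011100
  pos 4: 111000 XOR 101011 = 010011
  pos 5: 100110 XOR 101011 = 001101
  pos 7: 110100 XOR 101011 = 011111
  pos 8: 111110 XOR 101011 = 010101
Remainder (last 5 bits) = 10101. This is the CRC / FCS.

10101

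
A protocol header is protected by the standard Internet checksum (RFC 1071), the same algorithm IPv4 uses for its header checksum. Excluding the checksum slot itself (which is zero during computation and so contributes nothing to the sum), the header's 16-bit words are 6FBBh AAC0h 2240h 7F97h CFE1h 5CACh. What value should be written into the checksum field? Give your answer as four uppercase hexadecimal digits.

171E

One's-complement addition (fold any carry out of bit 15 back into bit 0):
  0x6FBB + 0xAAC0 = 0x11A7B → wrap carry → 0x1A7C
  0x1A7C + 0x2240 = 0x03CBC
  0x3CBC + 0x7F97 = 0x0BC53
  0xBC53 + 0xCFE1 = 0x18C34 → wrap carry → 0x8C35
  0x8C35 + 0x5CAC = 0x0E8E1
One's-complement sum = 0xE8E1.
Checksum = ~0xE8E1 & 0xFFFF = 0x171E.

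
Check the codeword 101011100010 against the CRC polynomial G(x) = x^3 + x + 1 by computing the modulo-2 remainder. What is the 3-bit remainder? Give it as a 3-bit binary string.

Modulo-2 division of 101011100010 by 1011:
  pos 0: 1010 XOR 1011 = 0001
  pos 3: 1111 XOR 1011 = 0100
  pos 4: 1000 XOR 1011 = 0011
  pos 6: 1100 XOR 1011 = 0111
  pos 7: 1111 XOR 1011 = 0100
  pos 8: 1000 XOR 1011 = 0011
Remainder = 011 (nonzero — an error is detected).

011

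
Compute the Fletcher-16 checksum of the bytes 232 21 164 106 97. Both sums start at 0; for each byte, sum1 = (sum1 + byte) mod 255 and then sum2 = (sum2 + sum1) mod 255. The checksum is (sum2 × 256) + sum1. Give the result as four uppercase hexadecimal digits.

056E

Running sums (mod 255):
  after byte 0 (232): sum1=232, sum2=232
  after byte 1 (21): sum1=253, sum2=230
  after byte 2 (164): sum1=162, sum2=137
  after byte 3 (106): sum1=13, sum2=150
  after byte 4 (97): sum1=110, sum2=5
Checksum = sum2·256 + sum1 = 5·256 + 110 = 1390 = 0x056E.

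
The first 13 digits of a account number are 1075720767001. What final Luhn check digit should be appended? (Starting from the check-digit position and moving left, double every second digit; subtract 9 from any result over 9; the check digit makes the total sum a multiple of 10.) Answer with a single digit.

Partial digits right→left: 1 0 0 7 6 7 0 2 7 5 7 0 1
Double every second digit counting from the check-digit position (so the 1st, 3rd, 5th, ... of the partial from the right).
  doubled (with −9 where >9): 2 0 3 0 5 5 2 → sum 17
  kept as-is: 0 7 7 2 5 0 → sum 21
Total = 17 + 21 = 38.
Check digit = (10 − (38 mod 10)) mod 10 = 2.

2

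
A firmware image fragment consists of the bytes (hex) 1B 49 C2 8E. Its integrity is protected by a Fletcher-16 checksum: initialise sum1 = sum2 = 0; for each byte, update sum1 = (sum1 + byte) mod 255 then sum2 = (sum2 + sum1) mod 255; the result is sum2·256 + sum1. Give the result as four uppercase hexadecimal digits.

Running sums (mod 255):
  after byte 0 (1B): sum1=27, sum2=27
  after byte 1 (49): sum1=100, sum2=127
  after byte 2 (C2): sum1=39, sum2=166
  after byte 3 (8E): sum1=181, sum2=92
Checksum = sum2·256 + sum1 = 92·256 + 181 = 23733 = 0x5CB5.

5CB5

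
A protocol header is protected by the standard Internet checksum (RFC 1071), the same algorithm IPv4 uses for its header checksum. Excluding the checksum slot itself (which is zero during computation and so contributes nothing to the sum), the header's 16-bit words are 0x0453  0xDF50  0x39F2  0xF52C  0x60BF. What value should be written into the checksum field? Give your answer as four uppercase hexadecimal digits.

8C7D

One's-complement addition (fold any carry out of bit 15 back into bit 0):
  0x0453 + 0xDF50 = 0x0E3A3
  0xE3A3 + 0x39F2 = 0x11D95 → wrap carry → 0x1D96
  0x1D96 + 0xF52C = 0x112C2 → wrap carry → 0x12C3
  0x12C3 + 0x60BF = 0x07382
One's-complement sum = 0x7382.
Checksum = ~0x7382 & 0xFFFF = 0x8C7D.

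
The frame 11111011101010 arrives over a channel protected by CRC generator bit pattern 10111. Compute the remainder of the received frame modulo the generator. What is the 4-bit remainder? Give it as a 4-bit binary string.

0000

Modulo-2 division of 11111011101010 by 10111:
  pos 0: 11111 XOR 10111 = 01000
  pos 1: 10000 XOR 10111 = 00111
  pos 3: 11111 XOR 10111 = 01000
  pos 4: 10001 XOR 10111 = 00110
  pos 6: 11001 XOR 10111 = 01110
  pos 7: 11100 XOR 10111 = 01011
  pos 8: 10111 XOR 10111 = 00000
Remainder = 0000 (zero — the frame passes the CRC check).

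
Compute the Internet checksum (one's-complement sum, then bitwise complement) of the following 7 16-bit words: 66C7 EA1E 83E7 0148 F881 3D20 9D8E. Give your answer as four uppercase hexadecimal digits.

One's-complement addition (fold any carry out of bit 15 back into bit 0):
  0x66C7 + 0xEA1E = 0x150E5 → wrap carry → 0x50E6
  0x50E6 + 0x83E7 = 0x0D4CD
  0xD4CD + 0x0148 = 0x0D615
  0xD615 + 0xF881 = 0x1CE96 → wrap carry → 0xCE97
  0xCE97 + 0x3D20 = 0x10BB7 → wrap carry → 0x0BB8
  0x0BB8 + 0x9D8E = 0x0A946
One's-complement sum = 0xA946.
Checksum = ~0xA946 & 0xFFFF = 0x56B9.

56B9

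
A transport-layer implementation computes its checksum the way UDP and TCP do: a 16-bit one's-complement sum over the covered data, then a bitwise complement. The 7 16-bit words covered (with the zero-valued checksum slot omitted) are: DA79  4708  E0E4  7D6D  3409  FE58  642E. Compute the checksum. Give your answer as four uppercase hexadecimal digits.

E99A

One's-complement addition (fold any carry out of bit 15 back into bit 0):
  0xDA79 + 0x4708 = 0x12181 → wrap carry → 0x2182
  0x2182 + 0xE0E4 = 0x10266 → wrap carry → 0x0267
  0x0267 + 0x7D6D = 0x07FD4
  0x7FD4 + 0x3409 = 0x0B3DD
  0xB3DD + 0xFE58 = 0x1B235 → wrap carry → 0xB236
  0xB236 + 0x642E = 0x11664 → wrap carry → 0x1665
One's-complement sum = 0x1665.
Checksum = ~0x1665 & 0xFFFF = 0xE99A.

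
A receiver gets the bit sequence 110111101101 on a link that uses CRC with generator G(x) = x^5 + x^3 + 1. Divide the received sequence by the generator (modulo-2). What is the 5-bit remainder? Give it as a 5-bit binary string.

11101

Modulo-2 division of 110111101101 by 101001:
  pos 0: 110111 XOR 101001 = 011110
  pos 1: 111101 XOR 101001 = 010100
  pos 2: 101000 XOR 101001 = 000001
Remainder = 11101 (nonzero — an error is detected).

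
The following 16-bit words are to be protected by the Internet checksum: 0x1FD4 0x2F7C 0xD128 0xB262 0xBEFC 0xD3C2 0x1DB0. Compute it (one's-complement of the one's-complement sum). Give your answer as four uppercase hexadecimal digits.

One's-complement addition (fold any carry out of bit 15 back into bit 0):
  0x1FD4 + 0x2F7C = 0x04F50
  0x4F50 + 0xD128 = 0x12078 → wrap carry → 0x2079
  0x2079 + 0xB262 = 0x0D2DB
  0xD2DB + 0xBEFC = 0x191D7 → wrap carry → 0x91D8
  0x91D8 + 0xD3C2 = 0x1659A → wrap carry → 0x659B
  0x659B + 0x1DB0 = 0x0834B
One's-complement sum = 0x834B.
Checksum = ~0x834B & 0xFFFF = 0x7CB4.

7CB4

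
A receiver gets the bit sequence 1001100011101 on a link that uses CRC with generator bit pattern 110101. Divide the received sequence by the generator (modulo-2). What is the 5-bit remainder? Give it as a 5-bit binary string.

Modulo-2 division of 1001100011101 by 110101:
  pos 0: 100110 XOR 110101 = 010011
  pos 1: 100110 XOR 110101 = 010011
  pos 2: 100110 XOR 110101 = 010011
  pos 3: 100111 XOR 110101 = 010010
  pos 4: 100101 XOR 110101 = 010000
  pos 5: 100001 XOR 110101 = 010100
  pos 6: 101000 XOR 110101 = 011101
  pos 7: 111011 XOR 110101 = 001110
Remainder = 01110 (nonzero — an error is detected).

01110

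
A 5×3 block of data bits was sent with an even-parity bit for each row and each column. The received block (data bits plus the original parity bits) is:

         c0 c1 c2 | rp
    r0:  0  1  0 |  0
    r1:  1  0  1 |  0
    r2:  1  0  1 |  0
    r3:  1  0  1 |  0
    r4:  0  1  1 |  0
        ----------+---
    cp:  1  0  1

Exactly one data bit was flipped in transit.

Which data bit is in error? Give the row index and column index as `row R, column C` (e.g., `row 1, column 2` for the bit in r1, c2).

row 0, column 2

Recompute each row's even parity and compare to rp:
  r0: data parity 1, sent rp 0 → mismatch
  r1: data parity 0, sent rp 0 → ok
  r2: data parity 0, sent rp 0 → ok
  r3: data parity 0, sent rp 0 → ok
  r4: data parity 0, sent rp 0 → ok
Recompute each column's even parity and compare to cp:
  c0: data parity 1, sent cp 1 → ok
  c1: data parity 0, sent cp 0 → ok
  c2: data parity 0, sent cp 1 → mismatch
Exactly one row (r0) and one column (c2) fail → the flipped bit is at their intersection.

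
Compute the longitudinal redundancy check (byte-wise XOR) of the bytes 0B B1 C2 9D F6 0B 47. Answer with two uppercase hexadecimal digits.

5F

XOR the bytes together:
  start with 0x0B
  0x0B ⊕ 0xB1 = 0xBA
  0xBA ⊕ 0xC2 = 0x78
  0x78 ⊕ 0x9D = 0xE5
  0xE5 ⊕ 0xF6 = 0x13
  0x13 ⊕ 0x0B = 0x18
  0x18 ⊕ 0x47 = 0x5F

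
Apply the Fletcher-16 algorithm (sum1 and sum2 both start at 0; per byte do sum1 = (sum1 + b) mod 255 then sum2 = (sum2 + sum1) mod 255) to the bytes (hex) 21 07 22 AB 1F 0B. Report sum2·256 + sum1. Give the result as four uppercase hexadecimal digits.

BE20

Running sums (mod 255):
  after byte 0 (21): sum1=33, sum2=33
  after byte 1 (07): sum1=40, sum2=73
  after byte 2 (22): sum1=74, sum2=147
  after byte 3 (AB): sum1=245, sum2=137
  after byte 4 (1F): sum1=21, sum2=158
  after byte 5 (0B): sum1=32, sum2=190
Checksum = sum2·256 + sum1 = 190·256 + 32 = 48672 = 0xBE20.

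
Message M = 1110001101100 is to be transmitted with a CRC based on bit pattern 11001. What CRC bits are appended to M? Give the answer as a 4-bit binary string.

1000

Append 4 zeros: 11100011011000000. Divide by 11001 (XOR where the leading bit is 1):
  pos 0: 11100 XOR 11001 = 00101
  pos 2: 10101 XOR 11001 = 01100
  pos 3: 11001 XOR 11001 = 00000
  pos 9: 11000 XOR 11001 = 00001
Remainder (last 4 bits) = 1000. This is the CRC / FCS.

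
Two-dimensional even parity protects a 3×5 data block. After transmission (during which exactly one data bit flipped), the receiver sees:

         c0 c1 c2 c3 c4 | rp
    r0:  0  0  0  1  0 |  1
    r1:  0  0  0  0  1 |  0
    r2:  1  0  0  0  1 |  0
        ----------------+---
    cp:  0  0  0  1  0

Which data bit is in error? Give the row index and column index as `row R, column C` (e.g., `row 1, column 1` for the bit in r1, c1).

Recompute each row's even parity and compare to rp:
  r0: data parity 1, sent rp 1 → ok
  r1: data parity 1, sent rp 0 → mismatch
  r2: data parity 0, sent rp 0 → ok
Recompute each column's even parity and compare to cp:
  c0: data parity 1, sent cp 0 → mismatch
  c1: data parity 0, sent cp 0 → ok
  c2: data parity 0, sent cp 0 → ok
  c3: data parity 1, sent cp 1 → ok
  c4: data parity 0, sent cp 0 → ok
Exactly one row (r1) and one column (c0) fail → the flipped bit is at their intersection.

row 1, column 0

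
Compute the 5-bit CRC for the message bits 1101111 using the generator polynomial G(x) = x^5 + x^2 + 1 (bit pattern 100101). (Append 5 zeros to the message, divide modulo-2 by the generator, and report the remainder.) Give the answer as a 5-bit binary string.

00000

Append 5 zeros: 110111100000. Divide by 100101 (XOR where the leading bit is 1):
  pos 0: 110111 XOR 100101 = 010010
  pos 1: 100101 XOR 100101 = 000000
Remainder (last 5 bits) = 00000. This is the CRC / FCS.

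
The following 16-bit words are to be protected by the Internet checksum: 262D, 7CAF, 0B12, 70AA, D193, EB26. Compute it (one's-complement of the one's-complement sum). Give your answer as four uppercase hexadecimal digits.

One's-complement addition (fold any carry out of bit 15 back into bit 0):
  0x262D + 0x7CAF = 0x0A2DC
  0xA2DC + 0x0B12 = 0x0ADEE
  0xADEE + 0x70AA = 0x11E98 → wrap carry → 0x1E99
  0x1E99 + 0xD193 = 0x0F02C
  0xF02C + 0xEB26 = 0x1DB52 → wrap carry → 0xDB53
One's-complement sum = 0xDB53.
Checksum = ~0xDB53 & 0xFFFF = 0x24AC.

24AC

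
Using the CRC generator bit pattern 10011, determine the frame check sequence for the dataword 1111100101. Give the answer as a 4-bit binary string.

1110

Append 4 zeros: 11111001010000. Divide by 10011 (XOR where the leading bit is 1):
  pos 0: 11111 XOR 10011 = 01100
  pos 1: 11000 XOR 10011 = 01011
  pos 2: 10110 XOR 10011 = 00101
  pos 4: 10110 XOR 10011 = 00101
  pos 6: 10110 XOR 10011 = 00101
  pos 8: 10100 XOR 10011 = 00111
Remainder (last 4 bits) = 1110. This is the CRC / FCS.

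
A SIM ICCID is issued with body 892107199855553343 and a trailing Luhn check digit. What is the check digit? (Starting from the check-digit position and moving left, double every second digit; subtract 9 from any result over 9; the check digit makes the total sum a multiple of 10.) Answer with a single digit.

Partial digits right→left: 3 4 3 3 5 5 5 5 8 9 9 1 7 0 1 2 9 8
Double every second digit counting from the check-digit position (so the 1st, 3rd, 5th, ... of the partial from the right).
  doubled (with −9 where >9): 6 6 1 1 7 9 5 2 9 → sum 46
  kept as-is: 4 3 5 5 9 1 0 2 8 → sum 37
Total = 46 + 37 = 83.
Check digit = (10 − (83 mod 10)) mod 10 = 7.

7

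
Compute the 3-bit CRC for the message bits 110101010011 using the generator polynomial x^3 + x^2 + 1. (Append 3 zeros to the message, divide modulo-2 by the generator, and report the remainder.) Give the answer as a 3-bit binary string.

111

Append 3 zeros: 110101010011000. Divide by 1101 (XOR where the leading bit is 1):
  pos 0: 1101 XOR 1101 = 0000
  pos 5: 1010 XOR 1101 = 0111
  pos 6: 1110 XOR 1101 = 0011
  pos 8: 1111 XOR 1101 = 0010
  pos 10: 1000 XOR 1101 = 0101
  pos 11: 1010 XOR 1101 = 0111
Remainder (last 3 bits) = 111. This is the CRC / FCS.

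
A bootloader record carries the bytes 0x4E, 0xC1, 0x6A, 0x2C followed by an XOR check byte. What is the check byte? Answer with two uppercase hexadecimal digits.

C9

XOR the bytes together:
  start with 0x4E
  0x4E ⊕ 0xC1 = 0x8F
  0x8F ⊕ 0x6A = 0xE5
  0xE5 ⊕ 0x2C = 0xC9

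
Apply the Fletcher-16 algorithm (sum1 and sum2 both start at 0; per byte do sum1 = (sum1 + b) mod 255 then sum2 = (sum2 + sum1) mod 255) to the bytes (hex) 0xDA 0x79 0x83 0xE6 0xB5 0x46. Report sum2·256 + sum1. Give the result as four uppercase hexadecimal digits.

F4BA

Running sums (mod 255):
  after byte 0 (0xDA): sum1=218, sum2=218
  after byte 1 (0x79): sum1=84, sum2=47
  after byte 2 (0x83): sum1=215, sum2=7
  after byte 3 (0xE6): sum1=190, sum2=197
  after byte 4 (0xB5): sum1=116, sum2=58
  after byte 5 (0x46): sum1=186, sum2=244
Checksum = sum2·256 + sum1 = 244·256 + 186 = 62650 = 0xF4BA.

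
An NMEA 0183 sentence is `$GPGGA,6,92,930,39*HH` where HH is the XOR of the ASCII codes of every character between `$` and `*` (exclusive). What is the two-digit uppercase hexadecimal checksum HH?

XOR the ASCII codes of the payload characters:
  'G' = 0x47 → acc = 0x47
  'P' = 0x50 → acc = 0x17
  'G' = 0x47 → acc = 0x50
  'G' = 0x47 → acc = 0x17
  'A' = 0x41 → acc = 0x56
  ',' = 0x2C → acc = 0x7A
  '6' = 0x36 → acc = 0x4C
  ',' = 0x2C → acc = 0x60
  '9' = 0x39 → acc = 0x59
  '2' = 0x32 → acc = 0x6B
  ',' = 0x2C → acc = 0x47
  '9' = 0x39 → acc = 0x7E
  '3' = 0x33 → acc = 0x4D
  '0' = 0x30 → acc = 0x7D
  ',' = 0x2C → acc = 0x51
  '3' = 0x33 → acc = 0x62
  '9' = 0x39 → acc = 0x5B
Checksum = 0x5B.

5B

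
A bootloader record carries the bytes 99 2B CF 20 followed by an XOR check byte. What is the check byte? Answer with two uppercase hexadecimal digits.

XOR the bytes together:
  start with 0x99
  0x99 ⊕ 0x2B = 0xB2
  0xB2 ⊕ 0xCF = 0x7D
  0x7D ⊕ 0x20 = 0x5D

5D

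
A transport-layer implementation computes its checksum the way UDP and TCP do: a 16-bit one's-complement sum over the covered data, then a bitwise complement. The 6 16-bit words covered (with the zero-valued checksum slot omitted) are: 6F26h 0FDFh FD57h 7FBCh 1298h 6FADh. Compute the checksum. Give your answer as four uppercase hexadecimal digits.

81A0

One's-complement addition (fold any carry out of bit 15 back into bit 0):
  0x6F26 + 0x0FDF = 0x07F05
  0x7F05 + 0xFD57 = 0x17C5C → wrap carry → 0x7C5D
  0x7C5D + 0x7FBC = 0x0FC19
  0xFC19 + 0x1298 = 0x10EB1 → wrap carry → 0x0EB2
  0x0EB2 + 0x6FAD = 0x07E5F
One's-complement sum = 0x7E5F.
Checksum = ~0x7E5F & 0xFFFF = 0x81A0.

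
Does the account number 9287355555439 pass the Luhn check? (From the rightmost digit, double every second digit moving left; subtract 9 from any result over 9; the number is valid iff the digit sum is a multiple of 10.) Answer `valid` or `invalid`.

From the right, keep odd positions and double even positions (subtract 9 from any doubled value over 9):
  doubled (positions 2,4,...): 6 1 1 1 5 4 → sum 18
  kept (positions 1,3,...): 9 4 5 5 3 8 9 → sum 43
Total = 61.
61 mod 10 = 1, so the number is invalid.

invalid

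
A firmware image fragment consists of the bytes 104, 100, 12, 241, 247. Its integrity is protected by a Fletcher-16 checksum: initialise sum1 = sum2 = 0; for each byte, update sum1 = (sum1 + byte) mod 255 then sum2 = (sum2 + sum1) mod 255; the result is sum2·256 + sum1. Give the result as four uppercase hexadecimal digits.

Running sums (mod 255):
  after byte 0 (104): sum1=104, sum2=104
  after byte 1 (100): sum1=204, sum2=53
  after byte 2 (12): sum1=216, sum2=14
  after byte 3 (241): sum1=202, sum2=216
  after byte 4 (247): sum1=194, sum2=155
Checksum = sum2·256 + sum1 = 155·256 + 194 = 39874 = 0x9BC2.

9BC2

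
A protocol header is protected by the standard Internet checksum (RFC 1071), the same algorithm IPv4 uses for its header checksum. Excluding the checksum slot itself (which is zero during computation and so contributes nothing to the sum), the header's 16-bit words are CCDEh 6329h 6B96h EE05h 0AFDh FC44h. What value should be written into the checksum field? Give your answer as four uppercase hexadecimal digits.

One's-complement addition (fold any carry out of bit 15 back into bit 0):
  0xCCDE + 0x6329 = 0x13007 → wrap carry → 0x3008
  0x3008 + 0x6B96 = 0x09B9E
  0x9B9E + 0xEE05 = 0x189A3 → wrap carry → 0x89A4
  0x89A4 + 0x0AFD = 0x094A1
  0x94A1 + 0xFC44 = 0x190E5 → wrap carry → 0x90E6
One's-complement sum = 0x90E6.
Checksum = ~0x90E6 & 0xFFFF = 0x6F19.

6F19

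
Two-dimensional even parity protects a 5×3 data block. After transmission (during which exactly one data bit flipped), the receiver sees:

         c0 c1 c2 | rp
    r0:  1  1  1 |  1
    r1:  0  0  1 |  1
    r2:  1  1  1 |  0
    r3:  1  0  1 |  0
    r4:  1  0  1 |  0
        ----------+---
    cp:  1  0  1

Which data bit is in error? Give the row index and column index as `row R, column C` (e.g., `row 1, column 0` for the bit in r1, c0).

row 2, column 0

Recompute each row's even parity and compare to rp:
  r0: data parity 1, sent rp 1 → ok
  r1: data parity 1, sent rp 1 → ok
  r2: data parity 1, sent rp 0 → mismatch
  r3: data parity 0, sent rp 0 → ok
  r4: data parity 0, sent rp 0 → ok
Recompute each column's even parity and compare to cp:
  c0: data parity 0, sent cp 1 → mismatch
  c1: data parity 0, sent cp 0 → ok
  c2: data parity 1, sent cp 1 → ok
Exactly one row (r2) and one column (c0) fail → the flipped bit is at their intersection.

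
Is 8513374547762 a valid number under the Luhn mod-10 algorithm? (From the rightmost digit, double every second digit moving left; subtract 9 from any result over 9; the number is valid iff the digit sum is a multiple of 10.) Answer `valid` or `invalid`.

From the right, keep odd positions and double even positions (subtract 9 from any doubled value over 9):
  doubled (positions 2,4,...): 3 5 1 5 6 1 → sum 21
  kept (positions 1,3,...): 2 7 4 4 3 1 8 → sum 29
Total = 50.
50 mod 10 = 0, so the number is valid.

valid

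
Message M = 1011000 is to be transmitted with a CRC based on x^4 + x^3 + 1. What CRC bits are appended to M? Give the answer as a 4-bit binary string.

Append 4 zeros: 10110000000. Divide by 11001 (XOR where the leading bit is 1):
  pos 0: 10110 XOR 11001 = 01111
  pos 1: 11110 XOR 11001 = 00111
  pos 3: 11100 XOR 11001 = 00101
  pos 5: 10100 XOR 11001 = 01101
  pos 6: 11010 XOR 11001 = 00011
Remainder (last 4 bits) = 0011. This is the CRC / FCS.

0011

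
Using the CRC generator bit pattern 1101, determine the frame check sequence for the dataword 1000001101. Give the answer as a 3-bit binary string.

Append 3 zeros: 1000001101000. Divide by 1101 (XOR where the leading bit is 1):
  pos 0: 1000 XOR 1101 = 0101
  pos 1: 1010 XOR 1101 = 0111
  pos 2: 1110 XOR 1101 = 0011
  pos 4: 1111 XOR 1101 = 0010
  pos 6: 1001 XOR 1101 = 0100
  pos 7: 1000 XOR 1101 = 0101
  pos 8: 1010 XOR 1101 = 0111
  pos 9: 1110 XOR 1101 = 0011
Remainder (last 3 bits) = 011. This is the CRC / FCS.

011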